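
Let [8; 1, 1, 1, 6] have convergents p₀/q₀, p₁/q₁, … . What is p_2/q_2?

17/2

Using pₖ = aₖpₖ₋₁ + pₖ₋₂, qₖ = aₖqₖ₋₁ + qₖ₋₂ (with p₋₁=1, p₋₂=0, q₋₁=0, q₋₂=1):
  k=0: a=8, p=8, q=1
  k=1: a=1, p=9, q=1
  k=2: a=1, p=17, q=2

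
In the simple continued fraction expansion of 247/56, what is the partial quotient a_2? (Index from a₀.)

2

247 = 4·56 + 23   →  a_0 = 4
56 = 2·23 + 10   →  a_1 = 2
23 = 2·10 + 3   →  a_2 = 2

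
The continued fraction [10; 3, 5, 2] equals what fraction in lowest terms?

361/35

Using pₖ = aₖpₖ₋₁ + pₖ₋₂ and qₖ = aₖqₖ₋₁ + qₖ₋₂:
  k=0: a=10, p=10, q=1
  k=1: a=3, p=31, q=3
  k=2: a=5, p=165, q=16
  k=3: a=2, p=361, q=35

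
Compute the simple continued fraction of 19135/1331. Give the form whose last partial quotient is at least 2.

19135 = 14*1331 + 501
1331 = 2*501 + 329
501 = 1*329 + 172
329 = 1*172 + 157
172 = 1*157 + 15
157 = 10*15 + 7
15 = 2*7 + 1
7 = 7*1 + 0  (stop)
So 19135/1331 = [14; 2, 1, 1, 1, 10, 2, 7].

[14; 2, 1, 1, 1, 10, 2, 7]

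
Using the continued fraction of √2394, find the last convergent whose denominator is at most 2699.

67081/1371

√2394 = [48; 1, 12, 1, 96, …] (period length 4).
Convergents:
  p_0/q_0 = 48/1
  p_1/q_1 = 49/1
  p_2/q_2 = 636/13
  p_3/q_3 = 685/14
  p_4/q_4 = 66396/1357
  p_5/q_5 = 67081/1371
  p_6/q_6 = 871368/17809
q_5 = 1371 ≤ 2699 < 17809 = q_6, so the answer is 67081/1371.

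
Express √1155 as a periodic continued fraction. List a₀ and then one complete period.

[33; 1, 66]

a₀ = ⌊√1155⌋ = 33.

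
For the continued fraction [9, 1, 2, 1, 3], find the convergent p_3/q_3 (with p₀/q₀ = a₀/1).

39/4

Using pₖ = aₖpₖ₋₁ + pₖ₋₂, qₖ = aₖqₖ₋₁ + qₖ₋₂ (with p₋₁=1, p₋₂=0, q₋₁=0, q₋₂=1):
  k=0: a=9, p=9, q=1
  k=1: a=1, p=10, q=1
  k=2: a=2, p=29, q=3
  k=3: a=1, p=39, q=4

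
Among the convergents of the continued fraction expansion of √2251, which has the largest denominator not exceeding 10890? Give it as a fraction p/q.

√2251 = [47; 2, 4, 47, 4, 2, 94, …] (period length 6).
Convergents:
  p_0/q_0 = 47/1
  p_1/q_1 = 95/2
  p_2/q_2 = 427/9
  p_3/q_3 = 20164/425
  p_4/q_4 = 81083/1709
  p_5/q_5 = 182330/3843
  p_6/q_6 = 17220103/362951
q_5 = 3843 ≤ 10890 < 362951 = q_6, so the answer is 182330/3843.

182330/3843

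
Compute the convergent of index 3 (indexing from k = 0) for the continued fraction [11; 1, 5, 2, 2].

154/13

Using pₖ = aₖpₖ₋₁ + pₖ₋₂, qₖ = aₖqₖ₋₁ + qₖ₋₂ (with p₋₁=1, p₋₂=0, q₋₁=0, q₋₂=1):
  k=0: a=11, p=11, q=1
  k=1: a=1, p=12, q=1
  k=2: a=5, p=71, q=6
  k=3: a=2, p=154, q=13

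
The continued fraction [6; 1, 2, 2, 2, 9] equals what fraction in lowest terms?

Fold from the inside: start with 9/1.
  2 + 1/9 = 19/9
  2 + 9/19 = 47/19
  2 + 19/47 = 113/47
  1 + 47/113 = 160/113
  6 + 113/160 = 1073/160

1073/160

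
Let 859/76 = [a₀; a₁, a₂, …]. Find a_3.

859 = 11·76 + 23   →  a_0 = 11
76 = 3·23 + 7   →  a_1 = 3
23 = 3·7 + 2   →  a_2 = 3
7 = 3·2 + 1   →  a_3 = 3

3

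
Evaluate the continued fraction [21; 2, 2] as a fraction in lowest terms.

107/5

Fold from the inside: start with 2/1.
  2 + 1/2 = 5/2
  21 + 2/5 = 107/5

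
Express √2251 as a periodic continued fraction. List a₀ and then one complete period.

[47; 2, 4, 47, 4, 2, 94]

a₀ = ⌊√2251⌋ = 47.
With m₀=0, d₀=1 and mₖ₊₁ = dₖaₖ − mₖ, dₖ₊₁ = (n − mₖ₊₁²)/dₖ, aₖ₊₁ = ⌊(a₀+mₖ₊₁)/dₖ₊₁⌋:
  k=1: m=47, d=42, a=2
  k=2: m=37, d=21, a=4
  k=3: m=47, d=2, a=47
  k=4: m=47, d=21, a=4
  k=5: m=37, d=42, a=2
  k=6: m=47, d=1, a=94
d=1 and a=2a₀=94 at k=6, so the next step gives (m, d) = (47, 42) again — its k=1 value — and the period has length 6.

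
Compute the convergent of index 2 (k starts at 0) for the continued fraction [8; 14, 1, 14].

121/15

Using pₖ = aₖpₖ₋₁ + pₖ₋₂, qₖ = aₖqₖ₋₁ + qₖ₋₂ (with p₋₁=1, p₋₂=0, q₋₁=0, q₋₂=1):
  k=0: a=8, p=8, q=1
  k=1: a=14, p=113, q=14
  k=2: a=1, p=121, q=15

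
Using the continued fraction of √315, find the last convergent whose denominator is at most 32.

71/4

√315 = [17; 1, 2, 1, 34, …] (period length 4).
Convergents:
  p_0/q_0 = 17/1
  p_1/q_1 = 18/1
  p_2/q_2 = 53/3
  p_3/q_3 = 71/4
  p_4/q_4 = 2467/139
q_3 = 4 ≤ 32 < 139 = q_4, so the answer is 71/4.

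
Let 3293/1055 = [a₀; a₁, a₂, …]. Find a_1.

3293 = 3·1055 + 128   →  a_0 = 3
1055 = 8·128 + 31   →  a_1 = 8

8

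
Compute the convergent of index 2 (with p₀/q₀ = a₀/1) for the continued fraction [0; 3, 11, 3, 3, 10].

11/34

Using pₖ = aₖpₖ₋₁ + pₖ₋₂, qₖ = aₖqₖ₋₁ + qₖ₋₂ (with p₋₁=1, p₋₂=0, q₋₁=0, q₋₂=1):
  k=0: a=0, p=0, q=1
  k=1: a=3, p=1, q=3
  k=2: a=11, p=11, q=34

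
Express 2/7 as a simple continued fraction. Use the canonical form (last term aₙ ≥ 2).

[0; 3, 2]

2 = 0*7 + 2
7 = 3*2 + 1
2 = 2*1 + 0  (stop)
So 2/7 = [0; 3, 2].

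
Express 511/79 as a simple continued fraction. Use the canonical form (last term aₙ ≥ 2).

511 = 6*79 + 37
79 = 2*37 + 5
37 = 7*5 + 2
5 = 2*2 + 1
2 = 2*1 + 0  (stop)
So 511/79 = [6; 2, 7, 2, 2].

[6; 2, 7, 2, 2]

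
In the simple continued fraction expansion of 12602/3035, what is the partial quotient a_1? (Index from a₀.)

6

12602 = 4·3035 + 462   →  a_0 = 4
3035 = 6·462 + 263   →  a_1 = 6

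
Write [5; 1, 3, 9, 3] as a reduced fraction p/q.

662/115

Using pₖ = aₖpₖ₋₁ + pₖ₋₂ and qₖ = aₖqₖ₋₁ + qₖ₋₂:
  k=0: a=5, p=5, q=1
  k=1: a=1, p=6, q=1
  k=2: a=3, p=23, q=4
  k=3: a=9, p=213, q=37
  k=4: a=3, p=662, q=115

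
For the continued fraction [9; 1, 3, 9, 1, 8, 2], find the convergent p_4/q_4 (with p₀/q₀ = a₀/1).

400/41

Using pₖ = aₖpₖ₋₁ + pₖ₋₂, qₖ = aₖqₖ₋₁ + qₖ₋₂ (with p₋₁=1, p₋₂=0, q₋₁=0, q₋₂=1):
  k=0: a=9, p=9, q=1
  k=1: a=1, p=10, q=1
  k=2: a=3, p=39, q=4
  k=3: a=9, p=361, q=37
  k=4: a=1, p=400, q=41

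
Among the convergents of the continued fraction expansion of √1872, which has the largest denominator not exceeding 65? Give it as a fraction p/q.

√1872 = [43; 3, 1, 3, 86, …] (period length 4).
Convergents:
  p_0/q_0 = 43/1
  p_1/q_1 = 130/3
  p_2/q_2 = 173/4
  p_3/q_3 = 649/15
  p_4/q_4 = 55987/1294
q_3 = 15 ≤ 65 < 1294 = q_4, so the answer is 649/15.

649/15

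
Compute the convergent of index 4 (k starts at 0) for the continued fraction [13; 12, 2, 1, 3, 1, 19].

1779/136

Using pₖ = aₖpₖ₋₁ + pₖ₋₂, qₖ = aₖqₖ₋₁ + qₖ₋₂ (with p₋₁=1, p₋₂=0, q₋₁=0, q₋₂=1):
  k=0: a=13, p=13, q=1
  k=1: a=12, p=157, q=12
  k=2: a=2, p=327, q=25
  k=3: a=1, p=484, q=37
  k=4: a=3, p=1779, q=136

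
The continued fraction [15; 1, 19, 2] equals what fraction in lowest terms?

654/41

Using pₖ = aₖpₖ₋₁ + pₖ₋₂ and qₖ = aₖqₖ₋₁ + qₖ₋₂:
  k=0: a=15, p=15, q=1
  k=1: a=1, p=16, q=1
  k=2: a=19, p=319, q=20
  k=3: a=2, p=654, q=41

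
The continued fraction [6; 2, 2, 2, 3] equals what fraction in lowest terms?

Using pₖ = aₖpₖ₋₁ + pₖ₋₂ and qₖ = aₖqₖ₋₁ + qₖ₋₂:
  k=0: a=6, p=6, q=1
  k=1: a=2, p=13, q=2
  k=2: a=2, p=32, q=5
  k=3: a=2, p=77, q=12
  k=4: a=3, p=263, q=41

263/41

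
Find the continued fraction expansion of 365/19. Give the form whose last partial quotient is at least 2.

365 = 19×19 + 4
19 = 4×4 + 3
4 = 1×3 + 1
3 = 3×1 + 0  (stop)
So 365/19 = [19; 4, 1, 3].

[19; 4, 1, 3]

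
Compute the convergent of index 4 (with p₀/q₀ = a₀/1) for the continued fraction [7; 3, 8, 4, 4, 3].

Using pₖ = aₖpₖ₋₁ + pₖ₋₂, qₖ = aₖqₖ₋₁ + qₖ₋₂ (with p₋₁=1, p₋₂=0, q₋₁=0, q₋₂=1):
  k=0: a=7, p=7, q=1
  k=1: a=3, p=22, q=3
  k=2: a=8, p=183, q=25
  k=3: a=4, p=754, q=103
  k=4: a=4, p=3199, q=437

3199/437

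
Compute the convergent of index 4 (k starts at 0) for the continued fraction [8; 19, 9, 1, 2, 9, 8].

4461/554

Using pₖ = aₖpₖ₋₁ + pₖ₋₂, qₖ = aₖqₖ₋₁ + qₖ₋₂ (with p₋₁=1, p₋₂=0, q₋₁=0, q₋₂=1):
  k=0: a=8, p=8, q=1
  k=1: a=19, p=153, q=19
  k=2: a=9, p=1385, q=172
  k=3: a=1, p=1538, q=191
  k=4: a=2, p=4461, q=554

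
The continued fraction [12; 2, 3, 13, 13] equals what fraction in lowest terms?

Fold from the inside: start with 13/1.
  13 + 1/13 = 170/13
  3 + 13/170 = 523/170
  2 + 170/523 = 1216/523
  12 + 523/1216 = 15115/1216

15115/1216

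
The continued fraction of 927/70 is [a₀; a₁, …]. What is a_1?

4

927 = 13·70 + 17   →  a_0 = 13
70 = 4·17 + 2   →  a_1 = 4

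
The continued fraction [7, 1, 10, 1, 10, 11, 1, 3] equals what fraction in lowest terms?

Using pₖ = aₖpₖ₋₁ + pₖ₋₂ and qₖ = aₖqₖ₋₁ + qₖ₋₂:
  k=0: a=7, p=7, q=1
  k=1: a=1, p=8, q=1
  k=2: a=10, p=87, q=11
  k=3: a=1, p=95, q=12
  k=4: a=10, p=1037, q=131
  k=5: a=11, p=11502, q=1453
  k=6: a=1, p=12539, q=1584
  k=7: a=3, p=49119, q=6205

49119/6205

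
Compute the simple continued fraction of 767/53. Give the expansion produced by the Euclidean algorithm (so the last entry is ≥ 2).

767 = 14·53 + 25
53 = 2·25 + 3
25 = 8·3 + 1
3 = 3·1 + 0  (stop)
So 767/53 = [14; 2, 8, 3].

[14; 2, 8, 3]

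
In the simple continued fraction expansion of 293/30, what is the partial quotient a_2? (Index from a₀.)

293 = 9·30 + 23   →  a_0 = 9
30 = 1·23 + 7   →  a_1 = 1
23 = 3·7 + 2   →  a_2 = 3

3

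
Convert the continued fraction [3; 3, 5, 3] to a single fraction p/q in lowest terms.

169/51

Using pₖ = aₖpₖ₋₁ + pₖ₋₂ and qₖ = aₖqₖ₋₁ + qₖ₋₂:
  k=0: a=3, p=3, q=1
  k=1: a=3, p=10, q=3
  k=2: a=5, p=53, q=16
  k=3: a=3, p=169, q=51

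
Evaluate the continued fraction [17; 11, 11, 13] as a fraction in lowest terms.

Using pₖ = aₖpₖ₋₁ + pₖ₋₂ and qₖ = aₖqₖ₋₁ + qₖ₋₂:
  k=0: a=17, p=17, q=1
  k=1: a=11, p=188, q=11
  k=2: a=11, p=2085, q=122
  k=3: a=13, p=27293, q=1597

27293/1597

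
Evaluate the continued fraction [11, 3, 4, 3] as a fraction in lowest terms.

475/42

Using pₖ = aₖpₖ₋₁ + pₖ₋₂ and qₖ = aₖqₖ₋₁ + qₖ₋₂:
  k=0: a=11, p=11, q=1
  k=1: a=3, p=34, q=3
  k=2: a=4, p=147, q=13
  k=3: a=3, p=475, q=42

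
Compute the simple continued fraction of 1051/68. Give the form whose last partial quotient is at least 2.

1051 = 15·68 + 31
68 = 2·31 + 6
31 = 5·6 + 1
6 = 6·1 + 0  (stop)
So 1051/68 = [15; 2, 5, 6].

[15; 2, 5, 6]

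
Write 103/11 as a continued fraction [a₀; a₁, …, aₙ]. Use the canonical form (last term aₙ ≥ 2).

[9; 2, 1, 3]

103 = 9*11 + 4
11 = 2*4 + 3
4 = 1*3 + 1
3 = 3*1 + 0  (stop)
So 103/11 = [9; 2, 1, 3].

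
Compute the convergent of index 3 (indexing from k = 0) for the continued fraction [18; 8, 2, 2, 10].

761/42

Using pₖ = aₖpₖ₋₁ + pₖ₋₂, qₖ = aₖqₖ₋₁ + qₖ₋₂ (with p₋₁=1, p₋₂=0, q₋₁=0, q₋₂=1):
  k=0: a=18, p=18, q=1
  k=1: a=8, p=145, q=8
  k=2: a=2, p=308, q=17
  k=3: a=2, p=761, q=42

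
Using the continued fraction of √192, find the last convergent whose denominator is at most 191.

√192 = [13; 1, 5, 1, 26, …] (period length 4).
Convergents:
  p_0/q_0 = 13/1
  p_1/q_1 = 14/1
  p_2/q_2 = 83/6
  p_3/q_3 = 97/7
  p_4/q_4 = 2605/188
  p_5/q_5 = 2702/195
q_4 = 188 ≤ 191 < 195 = q_5, so the answer is 2605/188.

2605/188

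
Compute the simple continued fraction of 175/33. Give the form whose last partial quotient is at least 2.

175 = 5*33 + 10
33 = 3*10 + 3
10 = 3*3 + 1
3 = 3*1 + 0  (stop)
So 175/33 = [5; 3, 3, 3].

[5; 3, 3, 3]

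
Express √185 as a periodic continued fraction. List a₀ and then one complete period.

a₀ = ⌊√185⌋ = 13.
With m₀=0, d₀=1 and mₖ₊₁ = dₖaₖ − mₖ, dₖ₊₁ = (n − mₖ₊₁²)/dₖ, aₖ₊₁ = ⌊(a₀+mₖ₊₁)/dₖ₊₁⌋:
  k=1: m=13, d=16, a=1
  k=2: m=3, d=11, a=1
  k=3: m=8, d=11, a=1
  k=4: m=3, d=16, a=1
  k=5: m=13, d=1, a=26
d=1 and a=2a₀=26 at k=5, so the next step gives (m, d) = (13, 16) again — its k=1 value — and the period has length 5.

[13; 1, 1, 1, 1, 26]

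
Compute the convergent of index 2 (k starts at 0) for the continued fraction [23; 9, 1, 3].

Using pₖ = aₖpₖ₋₁ + pₖ₋₂, qₖ = aₖqₖ₋₁ + qₖ₋₂ (with p₋₁=1, p₋₂=0, q₋₁=0, q₋₂=1):
  k=0: a=23, p=23, q=1
  k=1: a=9, p=208, q=9
  k=2: a=1, p=231, q=10

231/10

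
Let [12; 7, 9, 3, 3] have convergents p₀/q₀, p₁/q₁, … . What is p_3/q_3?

Using pₖ = aₖpₖ₋₁ + pₖ₋₂, qₖ = aₖqₖ₋₁ + qₖ₋₂ (with p₋₁=1, p₋₂=0, q₋₁=0, q₋₂=1):
  k=0: a=12, p=12, q=1
  k=1: a=7, p=85, q=7
  k=2: a=9, p=777, q=64
  k=3: a=3, p=2416, q=199

2416/199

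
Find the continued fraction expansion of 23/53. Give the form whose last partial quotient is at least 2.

23 = 0·53 + 23
53 = 2·23 + 7
23 = 3·7 + 2
7 = 3·2 + 1
2 = 2·1 + 0  (stop)
So 23/53 = [0; 2, 3, 3, 2].

[0; 2, 3, 3, 2]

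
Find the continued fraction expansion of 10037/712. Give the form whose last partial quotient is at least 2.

[14; 10, 3, 7, 3]

10037 = 14*712 + 69
712 = 10*69 + 22
69 = 3*22 + 3
22 = 7*3 + 1
3 = 3*1 + 0  (stop)
So 10037/712 = [14; 10, 3, 7, 3].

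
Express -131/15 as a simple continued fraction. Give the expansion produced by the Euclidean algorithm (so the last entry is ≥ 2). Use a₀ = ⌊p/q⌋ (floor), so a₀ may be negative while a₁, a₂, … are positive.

[-9; 3, 1, 3]

-131 = -9·15 + 4
15 = 3·4 + 3
4 = 1·3 + 1
3 = 3·1 + 0  (stop)
So -131/15 = [-9; 3, 1, 3].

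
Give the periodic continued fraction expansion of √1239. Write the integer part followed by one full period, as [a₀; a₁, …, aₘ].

[35; 5, 70]

a₀ = ⌊√1239⌋ = 35.
With m₀=0, d₀=1 and mₖ₊₁ = dₖaₖ − mₖ, dₖ₊₁ = (n − mₖ₊₁²)/dₖ, aₖ₊₁ = ⌊(a₀+mₖ₊₁)/dₖ₊₁⌋:
  k=1: m=35, d=14, a=5
  k=2: m=35, d=1, a=70
d=1 and a=2a₀=70 at k=2, so the next step gives (m, d) = (35, 14) again — its k=1 value — and the period has length 2.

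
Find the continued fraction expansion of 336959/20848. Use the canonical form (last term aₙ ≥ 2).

[16; 6, 6, 1, 3, 12, 3, 3]

336959 = 16*20848 + 3391
20848 = 6*3391 + 502
3391 = 6*502 + 379
502 = 1*379 + 123
379 = 3*123 + 10
123 = 12*10 + 3
10 = 3*3 + 1
3 = 3*1 + 0  (stop)
So 336959/20848 = [16; 6, 6, 1, 3, 12, 3, 3].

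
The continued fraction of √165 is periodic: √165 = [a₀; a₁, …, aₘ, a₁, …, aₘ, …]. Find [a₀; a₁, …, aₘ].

[12; 1, 5, 2, 5, 1, 24]

a₀ = ⌊√165⌋ = 12.
With m₀=0, d₀=1 and mₖ₊₁ = dₖaₖ − mₖ, dₖ₊₁ = (n − mₖ₊₁²)/dₖ, aₖ₊₁ = ⌊(a₀+mₖ₊₁)/dₖ₊₁⌋:
  k=1: m=12, d=21, a=1
  k=2: m=9, d=4, a=5
  k=3: m=11, d=11, a=2
  k=4: m=11, d=4, a=5
  k=5: m=9, d=21, a=1
  k=6: m=12, d=1, a=24
d=1 and a=2a₀=24 at k=6, so the next step gives (m, d) = (12, 21) again — its k=1 value — and the period has length 6.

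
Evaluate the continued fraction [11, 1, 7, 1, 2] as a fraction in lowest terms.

309/26

Using pₖ = aₖpₖ₋₁ + pₖ₋₂ and qₖ = aₖqₖ₋₁ + qₖ₋₂:
  k=0: a=11, p=11, q=1
  k=1: a=1, p=12, q=1
  k=2: a=7, p=95, q=8
  k=3: a=1, p=107, q=9
  k=4: a=2, p=309, q=26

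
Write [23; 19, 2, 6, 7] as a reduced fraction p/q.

41723/1810

Fold from the inside: start with 7/1.
  6 + 1/7 = 43/7
  2 + 7/43 = 93/43
  19 + 43/93 = 1810/93
  23 + 93/1810 = 41723/1810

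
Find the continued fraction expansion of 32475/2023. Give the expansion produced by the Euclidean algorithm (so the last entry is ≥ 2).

[16; 18, 1, 9, 1, 2, 3]

32475 = 16·2023 + 107
2023 = 18·107 + 97
107 = 1·97 + 10
97 = 9·10 + 7
10 = 1·7 + 3
7 = 2·3 + 1
3 = 3·1 + 0  (stop)
So 32475/2023 = [16; 18, 1, 9, 1, 2, 3].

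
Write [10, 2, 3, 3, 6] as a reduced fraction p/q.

1513/145

Fold from the inside: start with 6/1.
  3 + 1/6 = 19/6
  3 + 6/19 = 63/19
  2 + 19/63 = 145/63
  10 + 63/145 = 1513/145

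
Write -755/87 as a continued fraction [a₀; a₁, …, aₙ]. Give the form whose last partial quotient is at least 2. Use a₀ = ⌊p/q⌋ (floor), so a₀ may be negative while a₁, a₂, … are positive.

-755 = -9×87 + 28
87 = 3×28 + 3
28 = 9×3 + 1
3 = 3×1 + 0  (stop)
So -755/87 = [-9; 3, 9, 3].

[-9; 3, 9, 3]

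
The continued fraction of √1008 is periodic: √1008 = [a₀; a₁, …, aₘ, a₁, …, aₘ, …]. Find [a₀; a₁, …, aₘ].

[31; 1, 2, 1, 62]

a₀ = ⌊√1008⌋ = 31.
With m₀=0, d₀=1 and mₖ₊₁ = dₖaₖ − mₖ, dₖ₊₁ = (n − mₖ₊₁²)/dₖ, aₖ₊₁ = ⌊(a₀+mₖ₊₁)/dₖ₊₁⌋:
  k=1: m=31, d=47, a=1
  k=2: m=16, d=16, a=2
  k=3: m=16, d=47, a=1
  k=4: m=31, d=1, a=62
d=1 and a=2a₀=62 at k=4, so the next step gives (m, d) = (31, 47) again — its k=1 value — and the period has length 4.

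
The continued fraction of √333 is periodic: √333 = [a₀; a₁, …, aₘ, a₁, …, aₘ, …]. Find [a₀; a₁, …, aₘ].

[18; 4, 36]

a₀ = ⌊√333⌋ = 18.
With m₀=0, d₀=1 and mₖ₊₁ = dₖaₖ − mₖ, dₖ₊₁ = (n − mₖ₊₁²)/dₖ, aₖ₊₁ = ⌊(a₀+mₖ₊₁)/dₖ₊₁⌋:
  k=1: m=18, d=9, a=4
  k=2: m=18, d=1, a=36
d=1 and a=2a₀=36 at k=2, so the next step gives (m, d) = (18, 9) again — its k=1 value — and the period has length 2.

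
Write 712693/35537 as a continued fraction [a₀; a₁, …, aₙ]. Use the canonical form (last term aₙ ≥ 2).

712693 = 20*35537 + 1953
35537 = 18*1953 + 383
1953 = 5*383 + 38
383 = 10*38 + 3
38 = 12*3 + 2
3 = 1*2 + 1
2 = 2*1 + 0  (stop)
So 712693/35537 = [20; 18, 5, 10, 12, 1, 2].

[20; 18, 5, 10, 12, 1, 2]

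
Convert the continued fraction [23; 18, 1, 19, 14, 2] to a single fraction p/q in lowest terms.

254249/11029

Fold from the inside: start with 2/1.
  14 + 1/2 = 29/2
  19 + 2/29 = 553/29
  1 + 29/553 = 582/553
  18 + 553/582 = 11029/582
  23 + 582/11029 = 254249/11029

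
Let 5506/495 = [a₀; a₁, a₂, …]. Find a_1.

8

5506 = 11·495 + 61   →  a_0 = 11
495 = 8·61 + 7   →  a_1 = 8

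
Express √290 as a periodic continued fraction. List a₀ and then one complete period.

[17; 34]

a₀ = ⌊√290⌋ = 17.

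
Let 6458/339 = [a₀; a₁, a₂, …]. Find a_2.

1

6458 = 19·339 + 17   →  a_0 = 19
339 = 19·17 + 16   →  a_1 = 19
17 = 1·16 + 1   →  a_2 = 1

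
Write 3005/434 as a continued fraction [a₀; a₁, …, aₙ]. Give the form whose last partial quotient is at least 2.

3005 = 6·434 + 401
434 = 1·401 + 33
401 = 12·33 + 5
33 = 6·5 + 3
5 = 1·3 + 2
3 = 1·2 + 1
2 = 2·1 + 0  (stop)
So 3005/434 = [6; 1, 12, 6, 1, 1, 2].

[6; 1, 12, 6, 1, 1, 2]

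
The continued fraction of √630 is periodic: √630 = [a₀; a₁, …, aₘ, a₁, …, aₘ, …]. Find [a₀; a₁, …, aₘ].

a₀ = ⌊√630⌋ = 25.
With m₀=0, d₀=1 and mₖ₊₁ = dₖaₖ − mₖ, dₖ₊₁ = (n − mₖ₊₁²)/dₖ, aₖ₊₁ = ⌊(a₀+mₖ₊₁)/dₖ₊₁⌋:
  k=1: m=25, d=5, a=10
  k=2: m=25, d=1, a=50
d=1 and a=2a₀=50 at k=2, so the next step gives (m, d) = (25, 5) again — its k=1 value — and the period has length 2.

[25; 10, 50]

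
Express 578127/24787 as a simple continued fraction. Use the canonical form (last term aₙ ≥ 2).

578127 = 23*24787 + 8026
24787 = 3*8026 + 709
8026 = 11*709 + 227
709 = 3*227 + 28
227 = 8*28 + 3
28 = 9*3 + 1
3 = 3*1 + 0  (stop)
So 578127/24787 = [23; 3, 11, 3, 8, 9, 3].

[23; 3, 11, 3, 8, 9, 3]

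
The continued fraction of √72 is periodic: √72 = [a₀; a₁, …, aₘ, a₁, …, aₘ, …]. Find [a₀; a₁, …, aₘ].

[8; 2, 16]

a₀ = ⌊√72⌋ = 8.
With m₀=0, d₀=1 and mₖ₊₁ = dₖaₖ − mₖ, dₖ₊₁ = (n − mₖ₊₁²)/dₖ, aₖ₊₁ = ⌊(a₀+mₖ₊₁)/dₖ₊₁⌋:
  k=1: m=8, d=8, a=2
  k=2: m=8, d=1, a=16
d=1 and a=2a₀=16 at k=2, so the next step gives (m, d) = (8, 8) again — its k=1 value — and the period has length 2.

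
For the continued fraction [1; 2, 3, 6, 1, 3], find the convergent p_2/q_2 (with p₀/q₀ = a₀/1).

10/7

Using pₖ = aₖpₖ₋₁ + pₖ₋₂, qₖ = aₖqₖ₋₁ + qₖ₋₂ (with p₋₁=1, p₋₂=0, q₋₁=0, q₋₂=1):
  k=0: a=1, p=1, q=1
  k=1: a=2, p=3, q=2
  k=2: a=3, p=10, q=7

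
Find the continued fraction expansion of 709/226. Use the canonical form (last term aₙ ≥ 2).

709 = 3×226 + 31
226 = 7×31 + 9
31 = 3×9 + 4
9 = 2×4 + 1
4 = 4×1 + 0  (stop)
So 709/226 = [3; 7, 3, 2, 4].

[3; 7, 3, 2, 4]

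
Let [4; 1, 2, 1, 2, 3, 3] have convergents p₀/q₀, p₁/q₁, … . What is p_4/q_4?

52/11

Using pₖ = aₖpₖ₋₁ + pₖ₋₂, qₖ = aₖqₖ₋₁ + qₖ₋₂ (with p₋₁=1, p₋₂=0, q₋₁=0, q₋₂=1):
  k=0: a=4, p=4, q=1
  k=1: a=1, p=5, q=1
  k=2: a=2, p=14, q=3
  k=3: a=1, p=19, q=4
  k=4: a=2, p=52, q=11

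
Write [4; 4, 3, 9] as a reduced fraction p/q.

Fold from the inside: start with 9/1.
  3 + 1/9 = 28/9
  4 + 9/28 = 121/28
  4 + 28/121 = 512/121

512/121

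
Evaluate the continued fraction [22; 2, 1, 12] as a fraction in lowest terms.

Fold from the inside: start with 12/1.
  1 + 1/12 = 13/12
  2 + 12/13 = 38/13
  22 + 13/38 = 849/38

849/38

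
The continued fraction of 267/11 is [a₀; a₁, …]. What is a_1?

267 = 24·11 + 3   →  a_0 = 24
11 = 3·3 + 2   →  a_1 = 3

3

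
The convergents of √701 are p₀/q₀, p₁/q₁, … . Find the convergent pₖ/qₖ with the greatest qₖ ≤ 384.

5613/212

√701 = [26; 2, 10, 10, 2, 52, …] (period length 5).
Convergents:
  p_0/q_0 = 26/1
  p_1/q_1 = 53/2
  p_2/q_2 = 556/21
  p_3/q_3 = 5613/212
  p_4/q_4 = 11782/445
q_3 = 212 ≤ 384 < 445 = q_4, so the answer is 5613/212.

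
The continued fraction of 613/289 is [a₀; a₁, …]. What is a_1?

613 = 2·289 + 35   →  a_0 = 2
289 = 8·35 + 9   →  a_1 = 8

8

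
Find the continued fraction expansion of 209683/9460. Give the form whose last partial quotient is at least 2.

209683 = 22*9460 + 1563
9460 = 6*1563 + 82
1563 = 19*82 + 5
82 = 16*5 + 2
5 = 2*2 + 1
2 = 2*1 + 0  (stop)
So 209683/9460 = [22; 6, 19, 16, 2, 2].

[22; 6, 19, 16, 2, 2]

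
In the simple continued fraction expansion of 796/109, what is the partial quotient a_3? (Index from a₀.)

3

796 = 7·109 + 33   →  a_0 = 7
109 = 3·33 + 10   →  a_1 = 3
33 = 3·10 + 3   →  a_2 = 3
10 = 3·3 + 1   →  a_3 = 3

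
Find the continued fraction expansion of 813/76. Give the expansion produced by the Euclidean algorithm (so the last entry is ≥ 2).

[10; 1, 2, 3, 3, 2]

813 = 10*76 + 53
76 = 1*53 + 23
53 = 2*23 + 7
23 = 3*7 + 2
7 = 3*2 + 1
2 = 2*1 + 0  (stop)
So 813/76 = [10; 1, 2, 3, 3, 2].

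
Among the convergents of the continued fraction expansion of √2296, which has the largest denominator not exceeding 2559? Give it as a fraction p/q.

55152/1151

√2296 = [47; 1, 10, 1, 94, …] (period length 4).
Convergents:
  p_0/q_0 = 47/1
  p_1/q_1 = 48/1
  p_2/q_2 = 527/11
  p_3/q_3 = 575/12
  p_4/q_4 = 54577/1139
  p_5/q_5 = 55152/1151
  p_6/q_6 = 606097/12649
q_5 = 1151 ≤ 2559 < 12649 = q_6, so the answer is 55152/1151.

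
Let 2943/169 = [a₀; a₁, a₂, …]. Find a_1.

2

2943 = 17·169 + 70   →  a_0 = 17
169 = 2·70 + 29   →  a_1 = 2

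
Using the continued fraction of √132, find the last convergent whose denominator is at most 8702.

√132 = [11; 2, 22, …] (period length 2).
Convergents:
  p_0/q_0 = 11/1
  p_1/q_1 = 23/2
  p_2/q_2 = 517/45
  p_3/q_3 = 1057/92
  p_4/q_4 = 23771/2069
  p_5/q_5 = 48599/4230
  p_6/q_6 = 1092949/95129
q_5 = 4230 ≤ 8702 < 95129 = q_6, so the answer is 48599/4230.

48599/4230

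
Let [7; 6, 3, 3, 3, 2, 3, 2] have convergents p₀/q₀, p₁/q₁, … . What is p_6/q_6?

11776/1645

Using pₖ = aₖpₖ₋₁ + pₖ₋₂, qₖ = aₖqₖ₋₁ + qₖ₋₂ (with p₋₁=1, p₋₂=0, q₋₁=0, q₋₂=1):
  k=0: a=7, p=7, q=1
  k=1: a=6, p=43, q=6
  k=2: a=3, p=136, q=19
  k=3: a=3, p=451, q=63
  k=4: a=3, p=1489, q=208
  k=5: a=2, p=3429, q=479
  k=6: a=3, p=11776, q=1645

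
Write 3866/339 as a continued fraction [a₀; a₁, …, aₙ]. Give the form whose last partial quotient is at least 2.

3866 = 11×339 + 137
339 = 2×137 + 65
137 = 2×65 + 7
65 = 9×7 + 2
7 = 3×2 + 1
2 = 2×1 + 0  (stop)
So 3866/339 = [11; 2, 2, 9, 3, 2].

[11; 2, 2, 9, 3, 2]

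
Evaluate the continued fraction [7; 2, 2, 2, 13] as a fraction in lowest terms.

Fold from the inside: start with 13/1.
  2 + 1/13 = 27/13
  2 + 13/27 = 67/27
  2 + 27/67 = 161/67
  7 + 67/161 = 1194/161

1194/161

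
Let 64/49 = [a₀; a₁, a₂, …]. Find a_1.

64 = 1·49 + 15   →  a_0 = 1
49 = 3·15 + 4   →  a_1 = 3

3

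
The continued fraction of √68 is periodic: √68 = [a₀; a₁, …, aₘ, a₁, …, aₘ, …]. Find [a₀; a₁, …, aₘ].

a₀ = ⌊√68⌋ = 8.
With m₀=0, d₀=1 and mₖ₊₁ = dₖaₖ − mₖ, dₖ₊₁ = (n − mₖ₊₁²)/dₖ, aₖ₊₁ = ⌊(a₀+mₖ₊₁)/dₖ₊₁⌋:
  k=1: m=8, d=4, a=4
  k=2: m=8, d=1, a=16
d=1 and a=2a₀=16 at k=2, so the next step gives (m, d) = (8, 4) again — its k=1 value — and the period has length 2.

[8; 4, 16]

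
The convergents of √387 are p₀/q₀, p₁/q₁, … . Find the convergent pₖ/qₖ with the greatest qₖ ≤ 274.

3482/177

√387 = [19; 1, 2, 19, 2, 1, 38, …] (period length 6).
Convergents:
  p_0/q_0 = 19/1
  p_1/q_1 = 20/1
  p_2/q_2 = 59/3
  p_3/q_3 = 1141/58
  p_4/q_4 = 2341/119
  p_5/q_5 = 3482/177
  p_6/q_6 = 134657/6845
q_5 = 177 ≤ 274 < 6845 = q_6, so the answer is 3482/177.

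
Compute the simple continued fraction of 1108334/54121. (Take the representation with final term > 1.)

[20; 2, 11, 3, 3, 7, 10, 3]

1108334 = 20×54121 + 25914
54121 = 2×25914 + 2293
25914 = 11×2293 + 691
2293 = 3×691 + 220
691 = 3×220 + 31
220 = 7×31 + 3
31 = 10×3 + 1
3 = 3×1 + 0  (stop)
So 1108334/54121 = [20; 2, 11, 3, 3, 7, 10, 3].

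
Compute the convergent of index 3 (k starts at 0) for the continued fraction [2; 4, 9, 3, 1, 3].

Using pₖ = aₖpₖ₋₁ + pₖ₋₂, qₖ = aₖqₖ₋₁ + qₖ₋₂ (with p₋₁=1, p₋₂=0, q₋₁=0, q₋₂=1):
  k=0: a=2, p=2, q=1
  k=1: a=4, p=9, q=4
  k=2: a=9, p=83, q=37
  k=3: a=3, p=258, q=115

258/115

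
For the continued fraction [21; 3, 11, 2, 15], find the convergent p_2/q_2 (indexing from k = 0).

Using pₖ = aₖpₖ₋₁ + pₖ₋₂, qₖ = aₖqₖ₋₁ + qₖ₋₂ (with p₋₁=1, p₋₂=0, q₋₁=0, q₋₂=1):
  k=0: a=21, p=21, q=1
  k=1: a=3, p=64, q=3
  k=2: a=11, p=725, q=34

725/34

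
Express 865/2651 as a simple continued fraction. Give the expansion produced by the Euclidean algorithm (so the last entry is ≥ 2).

[0; 3, 15, 2, 4, 6]

865 = 0*2651 + 865
2651 = 3*865 + 56
865 = 15*56 + 25
56 = 2*25 + 6
25 = 4*6 + 1
6 = 6*1 + 0  (stop)
So 865/2651 = [0; 3, 15, 2, 4, 6].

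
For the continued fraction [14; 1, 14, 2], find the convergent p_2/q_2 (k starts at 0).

Using pₖ = aₖpₖ₋₁ + pₖ₋₂, qₖ = aₖqₖ₋₁ + qₖ₋₂ (with p₋₁=1, p₋₂=0, q₋₁=0, q₋₂=1):
  k=0: a=14, p=14, q=1
  k=1: a=1, p=15, q=1
  k=2: a=14, p=224, q=15

224/15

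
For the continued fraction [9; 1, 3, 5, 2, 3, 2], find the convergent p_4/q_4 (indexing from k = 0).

Using pₖ = aₖpₖ₋₁ + pₖ₋₂, qₖ = aₖqₖ₋₁ + qₖ₋₂ (with p₋₁=1, p₋₂=0, q₋₁=0, q₋₂=1):
  k=0: a=9, p=9, q=1
  k=1: a=1, p=10, q=1
  k=2: a=3, p=39, q=4
  k=3: a=5, p=205, q=21
  k=4: a=2, p=449, q=46

449/46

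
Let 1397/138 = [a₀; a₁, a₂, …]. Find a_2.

1397 = 10·138 + 17   →  a_0 = 10
138 = 8·17 + 2   →  a_1 = 8
17 = 8·2 + 1   →  a_2 = 8

8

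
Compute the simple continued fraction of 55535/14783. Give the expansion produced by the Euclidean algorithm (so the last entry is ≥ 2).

[3; 1, 3, 9, 9, 2, 2, 8]

55535 = 3*14783 + 11186
14783 = 1*11186 + 3597
11186 = 3*3597 + 395
3597 = 9*395 + 42
395 = 9*42 + 17
42 = 2*17 + 8
17 = 2*8 + 1
8 = 8*1 + 0  (stop)
So 55535/14783 = [3; 1, 3, 9, 9, 2, 2, 8].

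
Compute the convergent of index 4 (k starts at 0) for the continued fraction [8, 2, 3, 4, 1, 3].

Using pₖ = aₖpₖ₋₁ + pₖ₋₂, qₖ = aₖqₖ₋₁ + qₖ₋₂ (with p₋₁=1, p₋₂=0, q₋₁=0, q₋₂=1):
  k=0: a=8, p=8, q=1
  k=1: a=2, p=17, q=2
  k=2: a=3, p=59, q=7
  k=3: a=4, p=253, q=30
  k=4: a=1, p=312, q=37

312/37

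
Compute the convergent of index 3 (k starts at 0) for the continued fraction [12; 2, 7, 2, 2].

Using pₖ = aₖpₖ₋₁ + pₖ₋₂, qₖ = aₖqₖ₋₁ + qₖ₋₂ (with p₋₁=1, p₋₂=0, q₋₁=0, q₋₂=1):
  k=0: a=12, p=12, q=1
  k=1: a=2, p=25, q=2
  k=2: a=7, p=187, q=15
  k=3: a=2, p=399, q=32

399/32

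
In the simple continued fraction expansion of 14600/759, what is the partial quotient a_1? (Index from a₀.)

14600 = 19·759 + 179   →  a_0 = 19
759 = 4·179 + 43   →  a_1 = 4

4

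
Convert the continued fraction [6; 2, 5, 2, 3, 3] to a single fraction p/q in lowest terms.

Using pₖ = aₖpₖ₋₁ + pₖ₋₂ and qₖ = aₖqₖ₋₁ + qₖ₋₂:
  k=0: a=6, p=6, q=1
  k=1: a=2, p=13, q=2
  k=2: a=5, p=71, q=11
  k=3: a=2, p=155, q=24
  k=4: a=3, p=536, q=83
  k=5: a=3, p=1763, q=273

1763/273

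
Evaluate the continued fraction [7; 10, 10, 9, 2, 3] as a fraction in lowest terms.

Using pₖ = aₖpₖ₋₁ + pₖ₋₂ and qₖ = aₖqₖ₋₁ + qₖ₋₂:
  k=0: a=7, p=7, q=1
  k=1: a=10, p=71, q=10
  k=2: a=10, p=717, q=101
  k=3: a=9, p=6524, q=919
  k=4: a=2, p=13765, q=1939
  k=5: a=3, p=47819, q=6736

47819/6736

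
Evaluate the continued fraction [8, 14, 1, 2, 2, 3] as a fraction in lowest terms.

2848/353

Using pₖ = aₖpₖ₋₁ + pₖ₋₂ and qₖ = aₖqₖ₋₁ + qₖ₋₂:
  k=0: a=8, p=8, q=1
  k=1: a=14, p=113, q=14
  k=2: a=1, p=121, q=15
  k=3: a=2, p=355, q=44
  k=4: a=2, p=831, q=103
  k=5: a=3, p=2848, q=353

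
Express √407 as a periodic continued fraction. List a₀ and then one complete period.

a₀ = ⌊√407⌋ = 20.
With m₀=0, d₀=1 and mₖ₊₁ = dₖaₖ − mₖ, dₖ₊₁ = (n − mₖ₊₁²)/dₖ, aₖ₊₁ = ⌊(a₀+mₖ₊₁)/dₖ₊₁⌋:
  k=1: m=20, d=7, a=5
  k=2: m=15, d=26, a=1
  k=3: m=11, d=11, a=2
  k=4: m=11, d=26, a=1
  k=5: m=15, d=7, a=5
  k=6: m=20, d=1, a=40
d=1 and a=2a₀=40 at k=6, so the next step gives (m, d) = (20, 7) again — its k=1 value — and the period has length 6.

[20; 5, 1, 2, 1, 5, 40]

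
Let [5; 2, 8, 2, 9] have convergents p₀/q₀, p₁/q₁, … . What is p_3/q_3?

Using pₖ = aₖpₖ₋₁ + pₖ₋₂, qₖ = aₖqₖ₋₁ + qₖ₋₂ (with p₋₁=1, p₋₂=0, q₋₁=0, q₋₂=1):
  k=0: a=5, p=5, q=1
  k=1: a=2, p=11, q=2
  k=2: a=8, p=93, q=17
  k=3: a=2, p=197, q=36

197/36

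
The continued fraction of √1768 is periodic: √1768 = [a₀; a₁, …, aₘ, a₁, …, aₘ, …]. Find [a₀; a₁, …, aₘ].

[42; 21, 84]

a₀ = ⌊√1768⌋ = 42.
With m₀=0, d₀=1 and mₖ₊₁ = dₖaₖ − mₖ, dₖ₊₁ = (n − mₖ₊₁²)/dₖ, aₖ₊₁ = ⌊(a₀+mₖ₊₁)/dₖ₊₁⌋:
  k=1: m=42, d=4, a=21
  k=2: m=42, d=1, a=84
d=1 and a=2a₀=84 at k=2, so the next step gives (m, d) = (42, 4) again — its k=1 value — and the period has length 2.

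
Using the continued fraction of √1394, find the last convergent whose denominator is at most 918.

12545/336

√1394 = [37; 2, 1, 36, 1, 2, 74, …] (period length 6).
Convergents:
  p_0/q_0 = 37/1
  p_1/q_1 = 75/2
  p_2/q_2 = 112/3
  p_3/q_3 = 4107/110
  p_4/q_4 = 4219/113
  p_5/q_5 = 12545/336
  p_6/q_6 = 932549/24977
q_5 = 336 ≤ 918 < 24977 = q_6, so the answer is 12545/336.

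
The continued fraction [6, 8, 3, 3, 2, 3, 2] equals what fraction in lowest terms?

9199/1503

Using pₖ = aₖpₖ₋₁ + pₖ₋₂ and qₖ = aₖqₖ₋₁ + qₖ₋₂:
  k=0: a=6, p=6, q=1
  k=1: a=8, p=49, q=8
  k=2: a=3, p=153, q=25
  k=3: a=3, p=508, q=83
  k=4: a=2, p=1169, q=191
  k=5: a=3, p=4015, q=656
  k=6: a=2, p=9199, q=1503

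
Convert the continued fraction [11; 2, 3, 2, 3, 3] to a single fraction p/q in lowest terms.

2070/181

Using pₖ = aₖpₖ₋₁ + pₖ₋₂ and qₖ = aₖqₖ₋₁ + qₖ₋₂:
  k=0: a=11, p=11, q=1
  k=1: a=2, p=23, q=2
  k=2: a=3, p=80, q=7
  k=3: a=2, p=183, q=16
  k=4: a=3, p=629, q=55
  k=5: a=3, p=2070, q=181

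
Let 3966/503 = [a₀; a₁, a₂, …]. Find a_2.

7

3966 = 7·503 + 445   →  a_0 = 7
503 = 1·445 + 58   →  a_1 = 1
445 = 7·58 + 39   →  a_2 = 7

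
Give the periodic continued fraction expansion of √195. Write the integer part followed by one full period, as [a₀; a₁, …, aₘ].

[13; 1, 26]

a₀ = ⌊√195⌋ = 13.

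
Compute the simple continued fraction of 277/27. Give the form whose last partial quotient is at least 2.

[10; 3, 1, 6]

277 = 10×27 + 7
27 = 3×7 + 6
7 = 1×6 + 1
6 = 6×1 + 0  (stop)
So 277/27 = [10; 3, 1, 6].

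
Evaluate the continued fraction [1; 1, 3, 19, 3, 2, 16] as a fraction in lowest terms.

Using pₖ = aₖpₖ₋₁ + pₖ₋₂ and qₖ = aₖqₖ₋₁ + qₖ₋₂:
  k=0: a=1, p=1, q=1
  k=1: a=1, p=2, q=1
  k=2: a=3, p=7, q=4
  k=3: a=19, p=135, q=77
  k=4: a=3, p=412, q=235
  k=5: a=2, p=959, q=547
  k=6: a=16, p=15756, q=8987

15756/8987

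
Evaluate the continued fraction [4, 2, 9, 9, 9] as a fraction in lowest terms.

Using pₖ = aₖpₖ₋₁ + pₖ₋₂ and qₖ = aₖqₖ₋₁ + qₖ₋₂:
  k=0: a=4, p=4, q=1
  k=1: a=2, p=9, q=2
  k=2: a=9, p=85, q=19
  k=3: a=9, p=774, q=173
  k=4: a=9, p=7051, q=1576

7051/1576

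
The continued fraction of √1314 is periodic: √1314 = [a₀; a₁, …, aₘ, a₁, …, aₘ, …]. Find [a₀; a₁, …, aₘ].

[36; 4, 72]

a₀ = ⌊√1314⌋ = 36.
With m₀=0, d₀=1 and mₖ₊₁ = dₖaₖ − mₖ, dₖ₊₁ = (n − mₖ₊₁²)/dₖ, aₖ₊₁ = ⌊(a₀+mₖ₊₁)/dₖ₊₁⌋:
  k=1: m=36, d=18, a=4
  k=2: m=36, d=1, a=72
d=1 and a=2a₀=72 at k=2, so the next step gives (m, d) = (36, 18) again — its k=1 value — and the period has length 2.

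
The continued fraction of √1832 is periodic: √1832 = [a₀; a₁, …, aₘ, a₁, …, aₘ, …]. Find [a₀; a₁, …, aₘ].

[42; 1, 4, 21, 4, 1, 84]

a₀ = ⌊√1832⌋ = 42.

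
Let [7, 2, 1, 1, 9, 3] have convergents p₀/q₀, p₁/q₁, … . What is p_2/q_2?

Using pₖ = aₖpₖ₋₁ + pₖ₋₂, qₖ = aₖqₖ₋₁ + qₖ₋₂ (with p₋₁=1, p₋₂=0, q₋₁=0, q₋₂=1):
  k=0: a=7, p=7, q=1
  k=1: a=2, p=15, q=2
  k=2: a=1, p=22, q=3

22/3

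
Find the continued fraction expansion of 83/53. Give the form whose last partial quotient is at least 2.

[1; 1, 1, 3, 3, 2]

83 = 1·53 + 30
53 = 1·30 + 23
30 = 1·23 + 7
23 = 3·7 + 2
7 = 3·2 + 1
2 = 2·1 + 0  (stop)
So 83/53 = [1; 1, 1, 3, 3, 2].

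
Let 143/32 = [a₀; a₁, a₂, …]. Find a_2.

7

143 = 4·32 + 15   →  a_0 = 4
32 = 2·15 + 2   →  a_1 = 2
15 = 7·2 + 1   →  a_2 = 7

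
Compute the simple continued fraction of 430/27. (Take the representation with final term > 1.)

[15; 1, 12, 2]

430 = 15·27 + 25
27 = 1·25 + 2
25 = 12·2 + 1
2 = 2·1 + 0  (stop)
So 430/27 = [15; 1, 12, 2].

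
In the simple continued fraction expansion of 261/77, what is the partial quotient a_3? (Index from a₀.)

1

261 = 3·77 + 30   →  a_0 = 3
77 = 2·30 + 17   →  a_1 = 2
30 = 1·17 + 13   →  a_2 = 1
17 = 1·13 + 4   →  a_3 = 1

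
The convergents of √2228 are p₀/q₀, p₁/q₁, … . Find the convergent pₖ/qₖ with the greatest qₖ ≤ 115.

√2228 = [47; 4, 1, 22, 1, 4, 94, …] (period length 6).
Convergents:
  p_0/q_0 = 47/1
  p_1/q_1 = 189/4
  p_2/q_2 = 236/5
  p_3/q_3 = 5381/114
  p_4/q_4 = 5617/119
q_3 = 114 ≤ 115 < 119 = q_4, so the answer is 5381/114.

5381/114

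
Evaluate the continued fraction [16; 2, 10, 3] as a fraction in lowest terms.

1071/65

Using pₖ = aₖpₖ₋₁ + pₖ₋₂ and qₖ = aₖqₖ₋₁ + qₖ₋₂:
  k=0: a=16, p=16, q=1
  k=1: a=2, p=33, q=2
  k=2: a=10, p=346, q=21
  k=3: a=3, p=1071, q=65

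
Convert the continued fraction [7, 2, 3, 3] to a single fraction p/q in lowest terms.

171/23

Fold from the inside: start with 3/1.
  3 + 1/3 = 10/3
  2 + 3/10 = 23/10
  7 + 10/23 = 171/23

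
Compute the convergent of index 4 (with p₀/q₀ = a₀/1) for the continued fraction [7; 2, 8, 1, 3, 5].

Using pₖ = aₖpₖ₋₁ + pₖ₋₂, qₖ = aₖqₖ₋₁ + qₖ₋₂ (with p₋₁=1, p₋₂=0, q₋₁=0, q₋₂=1):
  k=0: a=7, p=7, q=1
  k=1: a=2, p=15, q=2
  k=2: a=8, p=127, q=17
  k=3: a=1, p=142, q=19
  k=4: a=3, p=553, q=74

553/74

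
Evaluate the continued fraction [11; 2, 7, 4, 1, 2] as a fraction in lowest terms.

2477/216

Fold from the inside: start with 2/1.
  1 + 1/2 = 3/2
  4 + 2/3 = 14/3
  7 + 3/14 = 101/14
  2 + 14/101 = 216/101
  11 + 101/216 = 2477/216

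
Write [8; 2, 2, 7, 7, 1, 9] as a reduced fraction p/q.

24989/2973

Fold from the inside: start with 9/1.
  1 + 1/9 = 10/9
  7 + 9/10 = 79/10
  7 + 10/79 = 563/79
  2 + 79/563 = 1205/563
  2 + 563/1205 = 2973/1205
  8 + 1205/2973 = 24989/2973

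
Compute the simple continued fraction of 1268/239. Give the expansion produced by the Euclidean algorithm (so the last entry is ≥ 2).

1268 = 5×239 + 73
239 = 3×73 + 20
73 = 3×20 + 13
20 = 1×13 + 7
13 = 1×7 + 6
7 = 1×6 + 1
6 = 6×1 + 0  (stop)
So 1268/239 = [5; 3, 3, 1, 1, 1, 6].

[5; 3, 3, 1, 1, 1, 6]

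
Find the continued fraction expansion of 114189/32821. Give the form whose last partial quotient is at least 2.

114189 = 3·32821 + 15726
32821 = 2·15726 + 1369
15726 = 11·1369 + 667
1369 = 2·667 + 35
667 = 19·35 + 2
35 = 17·2 + 1
2 = 2·1 + 0  (stop)
So 114189/32821 = [3; 2, 11, 2, 19, 17, 2].

[3; 2, 11, 2, 19, 17, 2]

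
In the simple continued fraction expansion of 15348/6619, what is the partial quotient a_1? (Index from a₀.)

15348 = 2·6619 + 2110   →  a_0 = 2
6619 = 3·2110 + 289   →  a_1 = 3

3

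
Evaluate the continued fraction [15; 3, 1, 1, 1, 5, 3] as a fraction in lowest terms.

Using pₖ = aₖpₖ₋₁ + pₖ₋₂ and qₖ = aₖqₖ₋₁ + qₖ₋₂:
  k=0: a=15, p=15, q=1
  k=1: a=3, p=46, q=3
  k=2: a=1, p=61, q=4
  k=3: a=1, p=107, q=7
  k=4: a=1, p=168, q=11
  k=5: a=5, p=947, q=62
  k=6: a=3, p=3009, q=197

3009/197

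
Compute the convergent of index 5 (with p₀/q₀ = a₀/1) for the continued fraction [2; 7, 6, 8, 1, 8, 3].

Using pₖ = aₖpₖ₋₁ + pₖ₋₂, qₖ = aₖqₖ₋₁ + qₖ₋₂ (with p₋₁=1, p₋₂=0, q₋₁=0, q₋₂=1):
  k=0: a=2, p=2, q=1
  k=1: a=7, p=15, q=7
  k=2: a=6, p=92, q=43
  k=3: a=8, p=751, q=351
  k=4: a=1, p=843, q=394
  k=5: a=8, p=7495, q=3503

7495/3503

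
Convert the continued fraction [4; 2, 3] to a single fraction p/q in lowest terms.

31/7

Using pₖ = aₖpₖ₋₁ + pₖ₋₂ and qₖ = aₖqₖ₋₁ + qₖ₋₂:
  k=0: a=4, p=4, q=1
  k=1: a=2, p=9, q=2
  k=2: a=3, p=31, q=7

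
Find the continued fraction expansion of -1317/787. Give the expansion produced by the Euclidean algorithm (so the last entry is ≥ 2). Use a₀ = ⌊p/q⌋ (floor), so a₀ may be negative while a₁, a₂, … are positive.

-1317 = -2*787 + 257
787 = 3*257 + 16
257 = 16*16 + 1
16 = 16*1 + 0  (stop)
So -1317/787 = [-2; 3, 16, 16].

[-2; 3, 16, 16]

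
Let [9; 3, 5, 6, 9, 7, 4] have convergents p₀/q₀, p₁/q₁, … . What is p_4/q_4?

8447/907

Using pₖ = aₖpₖ₋₁ + pₖ₋₂, qₖ = aₖqₖ₋₁ + qₖ₋₂ (with p₋₁=1, p₋₂=0, q₋₁=0, q₋₂=1):
  k=0: a=9, p=9, q=1
  k=1: a=3, p=28, q=3
  k=2: a=5, p=149, q=16
  k=3: a=6, p=922, q=99
  k=4: a=9, p=8447, q=907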